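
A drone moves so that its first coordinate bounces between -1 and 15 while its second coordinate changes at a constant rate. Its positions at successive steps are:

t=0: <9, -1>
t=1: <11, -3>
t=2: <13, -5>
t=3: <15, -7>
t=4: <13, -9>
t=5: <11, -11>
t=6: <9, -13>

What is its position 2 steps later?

The first coordinate travels 2 per step and bounces off the walls at -1 and 15.
  step 7: 9 → 7
  step 8: 7 → 5
The second coordinate changes by -2 each step: at step 8 it is -17.

<5, -17>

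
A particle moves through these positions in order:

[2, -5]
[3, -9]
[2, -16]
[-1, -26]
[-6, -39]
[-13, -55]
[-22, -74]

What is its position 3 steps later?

[-61, -149]

First differences are [+1, -4], [-1, -7], [-3, -10], [-5, -13], [-7, -16], [-9, -19]; their common second difference is [-2, -3] (constant acceleration).
step 7: [-22, -74] + [-11, -22] → [-33, -96]
step 8: [-33, -96] + [-13, -25] → [-46, -121]
step 9: [-46, -121] + [-15, -28] → [-61, -149]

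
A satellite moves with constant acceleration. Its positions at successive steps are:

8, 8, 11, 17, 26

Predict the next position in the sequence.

Taking differences between consecutive positions: +0, +3, +6, +9. These grow by +3 each step.
step 5: 26 + 12 → 38

38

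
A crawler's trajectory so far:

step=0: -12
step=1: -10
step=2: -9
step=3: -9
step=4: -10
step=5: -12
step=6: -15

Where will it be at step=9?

-30

Taking differences between consecutive positions: +2, +1, +0, -1, -2, -3. These grow by -1 each step.
step 7: -15 − 4 → -19
step 8: -19 − 5 → -24
step 9: -24 − 6 → -30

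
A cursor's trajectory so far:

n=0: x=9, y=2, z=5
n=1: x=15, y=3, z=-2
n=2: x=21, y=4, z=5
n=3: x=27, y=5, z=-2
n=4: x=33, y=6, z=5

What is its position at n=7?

x=51, y=9, z=-2

X: linear, +6 per step → 51 at step 7.
Y: linear, +1 per step → 9 at step 7.
Z: cycles through 5, -2 every 2 steps. Step 7 lands at position 1 of the cycle → -2.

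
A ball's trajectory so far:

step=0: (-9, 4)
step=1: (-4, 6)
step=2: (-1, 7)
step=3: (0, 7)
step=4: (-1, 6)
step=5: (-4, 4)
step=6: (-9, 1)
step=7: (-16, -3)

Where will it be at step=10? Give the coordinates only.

Successive displacements: (+5, +2), (+3, +1), (+1, +0), (-1, -1), (-3, -2), (-5, -3), (-7, -4) — each changes by (-2, -1).
step 8: (-16, -3) + (-9, -5) → (-25, -8)
step 9: (-25, -8) + (-11, -6) → (-36, -14)
step 10: (-36, -14) + (-13, -7) → (-49, -21)

(-49, -21)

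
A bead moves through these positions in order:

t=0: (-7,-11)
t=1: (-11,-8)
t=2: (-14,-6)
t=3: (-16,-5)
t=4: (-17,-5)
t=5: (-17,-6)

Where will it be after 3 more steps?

(-11,-15)

Taking differences between consecutive positions: (-4,+3), (-3,+2), (-2,+1), (-1,+0), (+0,-1). These grow by (+1,-1) each step.
step 6: (-17,-6) + (+1,-2) → (-16,-8)
step 7: (-16,-8) + (+2,-3) → (-14,-11)
step 8: (-14,-11) + (+3,-4) → (-11,-15)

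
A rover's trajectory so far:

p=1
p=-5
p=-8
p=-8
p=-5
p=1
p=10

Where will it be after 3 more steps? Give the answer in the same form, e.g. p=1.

p=55

Successive displacements: -6, -3, +0, +3, +6, +9 — each changes by +3.
step 7: 10 + 12 → p=22
step 8: 22 + 15 → p=37
step 9: 37 + 18 → p=55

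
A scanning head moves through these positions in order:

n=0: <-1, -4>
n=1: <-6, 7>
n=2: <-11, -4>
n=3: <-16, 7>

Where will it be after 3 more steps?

<-31, -4>

First: linear, -5 per step → -31 at step 6.
Second: cycles through -4, 7 every 2 steps. Step 6 lands at position 0 of the cycle → -4.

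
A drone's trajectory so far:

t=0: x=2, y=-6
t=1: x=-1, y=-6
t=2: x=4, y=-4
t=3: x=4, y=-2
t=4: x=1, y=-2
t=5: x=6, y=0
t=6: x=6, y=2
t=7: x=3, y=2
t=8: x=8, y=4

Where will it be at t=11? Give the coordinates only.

Differencing gives (-3,+0), (+5,+2), (+0,+2), (-3,+0), (+5,+2), (+0,+2), (-3,+0), (+5,+2). This is the pattern (-3,+0), (+5,+2), (+0,+2) repeated.
step 9: apply (+0,+2) → x=8, y=6
step 10: apply (-3,+0) → x=5, y=6
step 11: apply (+5,+2) → x=10, y=8

x=10, y=8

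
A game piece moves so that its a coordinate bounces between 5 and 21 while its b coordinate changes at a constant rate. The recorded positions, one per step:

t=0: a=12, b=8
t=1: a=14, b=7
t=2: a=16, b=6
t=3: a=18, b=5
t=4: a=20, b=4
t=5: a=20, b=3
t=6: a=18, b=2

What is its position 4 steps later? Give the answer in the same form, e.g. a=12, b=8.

The a coordinate travels 2 per step and bounces off the walls at 5 and 21.
  step 7: 18 → 16
  step 8: 16 → 14
  step 9: 14 → 12
  step 10: 12 → 10
The b coordinate changes by -1 each step: at step 10 it is -2.

a=10, b=-2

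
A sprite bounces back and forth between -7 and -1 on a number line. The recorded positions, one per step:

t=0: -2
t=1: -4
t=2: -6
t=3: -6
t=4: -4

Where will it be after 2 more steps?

The value travels 2 per step and bounces off the walls at -7 and -1.
  step 5: -4 → -2
  step 6: -2 → -2

-2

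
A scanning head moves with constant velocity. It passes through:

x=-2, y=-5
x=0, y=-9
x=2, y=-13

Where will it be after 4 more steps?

The position changes by (+2,-4) every step.
step 3: x=2, y=-13 + (+2,-4) → x=4, y=-17
step 4: x=4, y=-17 + (+2,-4) → x=6, y=-21
step 5: x=6, y=-21 + (+2,-4) → x=8, y=-25
step 6: x=8, y=-25 + (+2,-4) → x=10, y=-29

x=10, y=-29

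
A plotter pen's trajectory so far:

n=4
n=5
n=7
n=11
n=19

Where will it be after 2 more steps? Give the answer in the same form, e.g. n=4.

n=67

Step-to-step displacements: +1, +2, +4, +8; each is 2× the previous.
step 5: 19 + 16 → n=35
step 6: 35 + 32 → n=67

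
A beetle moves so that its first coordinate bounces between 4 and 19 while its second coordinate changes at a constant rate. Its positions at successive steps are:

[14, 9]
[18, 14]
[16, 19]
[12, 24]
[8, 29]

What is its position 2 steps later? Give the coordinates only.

The first coordinate reflects between 4 and 19, moving 4 per step.
  step 5: 8 → 4
  step 6: 4 → 8
The second coordinate changes by +5 each step: at step 6 it is 39.

[8, 39]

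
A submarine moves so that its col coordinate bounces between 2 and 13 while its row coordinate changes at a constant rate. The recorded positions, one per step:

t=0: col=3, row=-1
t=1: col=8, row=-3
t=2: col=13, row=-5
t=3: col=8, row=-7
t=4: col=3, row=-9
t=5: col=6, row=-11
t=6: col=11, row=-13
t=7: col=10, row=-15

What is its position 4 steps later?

col=12, row=-23

The col coordinate travels 5 per step and bounces off the walls at 2 and 13.
  step 8: 10 → 5
  step 9: 5 → 4
  step 10: 4 → 9
  step 11: 9 → 12
The row coordinate changes by -2 each step: at step 11 it is -23.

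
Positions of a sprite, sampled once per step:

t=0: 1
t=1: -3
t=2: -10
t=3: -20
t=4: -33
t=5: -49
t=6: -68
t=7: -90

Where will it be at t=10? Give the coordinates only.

First differences are -4, -7, -10, -13, -16, -19, -22; their common second difference is -3 (constant acceleration).
step 8: -90 − 25 → -115
step 9: -115 − 28 → -143
step 10: -143 − 31 → -174

-174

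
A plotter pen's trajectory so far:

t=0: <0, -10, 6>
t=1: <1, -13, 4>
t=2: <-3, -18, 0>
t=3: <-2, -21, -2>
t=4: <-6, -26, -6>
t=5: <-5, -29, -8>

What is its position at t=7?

<-8, -37, -14>

The moves between consecutive positions are <+1, -3, -2>, <-4, -5, -4>, <+1, -3, -2>, <-4, -5, -4>, <+1, -3, -2>; they repeat the 2-cycle [<+1, -3, -2>, <-4, -5, -4>].
step 6: apply <-4, -5, -4> → <-9, -34, -12>
step 7: apply <+1, -3, -2> → <-8, -37, -14>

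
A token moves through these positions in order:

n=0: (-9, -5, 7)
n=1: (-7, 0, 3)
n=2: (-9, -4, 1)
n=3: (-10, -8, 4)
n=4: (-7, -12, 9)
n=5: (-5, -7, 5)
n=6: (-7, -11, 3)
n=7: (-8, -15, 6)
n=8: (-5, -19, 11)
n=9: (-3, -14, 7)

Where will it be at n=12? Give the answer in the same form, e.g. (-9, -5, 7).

(-3, -26, 13)

Differencing gives (+2, +5, -4), (-2, -4, -2), (-1, -4, +3), (+3, -4, +5), (+2, +5, -4), (-2, -4, -2), (-1, -4, +3), (+3, -4, +5), (+2, +5, -4). This is the pattern (+2, +5, -4), (-2, -4, -2), (-1, -4, +3), (+3, -4, +5) repeated.
step 10: apply (-2, -4, -2) → (-5, -18, 5)
step 11: apply (-1, -4, +3) → (-6, -22, 8)
step 12: apply (+3, -4, +5) → (-3, -26, 13)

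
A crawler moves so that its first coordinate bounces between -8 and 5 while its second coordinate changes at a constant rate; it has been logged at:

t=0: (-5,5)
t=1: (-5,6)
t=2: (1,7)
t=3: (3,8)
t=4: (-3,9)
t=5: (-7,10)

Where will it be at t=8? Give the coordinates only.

(-1,13)

The first coordinate travels 6 per step and bounces off the walls at -8 and 5.
  step 6: -7 → -1
  step 7: -1 → 5
  step 8: 5 → -1
The second coordinate changes by +1 each step: at step 8 it is 13.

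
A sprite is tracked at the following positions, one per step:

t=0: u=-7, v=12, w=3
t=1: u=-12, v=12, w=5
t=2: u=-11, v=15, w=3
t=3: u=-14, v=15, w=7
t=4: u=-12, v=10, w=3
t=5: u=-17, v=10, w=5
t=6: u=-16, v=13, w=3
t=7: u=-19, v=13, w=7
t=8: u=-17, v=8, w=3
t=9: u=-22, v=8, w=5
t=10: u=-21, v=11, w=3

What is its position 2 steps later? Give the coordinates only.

u=-22, v=6, w=3

Step-to-step displacements: (-5, +0, +2), (+1, +3, -2), (-3, +0, +4), (+2, -5, -4), (-5, +0, +2), (+1, +3, -2), (-3, +0, +4), (+2, -5, -4), (-5, +0, +2), (+1, +3, -2) — a repeating cycle of length 4.
step 11: apply (-3, +0, +4) → u=-24, v=11, w=7
step 12: apply (+2, -5, -4) → u=-22, v=6, w=3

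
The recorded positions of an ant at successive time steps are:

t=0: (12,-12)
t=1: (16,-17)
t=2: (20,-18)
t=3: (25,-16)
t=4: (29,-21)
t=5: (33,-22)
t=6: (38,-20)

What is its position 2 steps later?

Step-to-step displacements: (+4,-5), (+4,-1), (+5,+2), (+4,-5), (+4,-1), (+5,+2) — a repeating cycle of length 3.
step 7: apply (+4,-5) → (42,-25)
step 8: apply (+4,-1) → (46,-26)

(46,-26)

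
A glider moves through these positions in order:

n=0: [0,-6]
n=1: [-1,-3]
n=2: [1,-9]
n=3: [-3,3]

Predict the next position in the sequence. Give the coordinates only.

The jumps are [-1,+3], [+2,-6], [-4,+12] — a geometric progression with ratio -2.
step 4: [-3,3] + [+8,-24] → [5,-21]

[5,-21]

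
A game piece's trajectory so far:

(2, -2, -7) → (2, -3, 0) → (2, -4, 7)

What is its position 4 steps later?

Each step adds (+0, -1, +7) to the position.
step 3: (2, -4, 7) + (+0, -1, +7) → (2, -5, 14)
step 4: (2, -5, 14) + (+0, -1, +7) → (2, -6, 21)
step 5: (2, -6, 21) + (+0, -1, +7) → (2, -7, 28)
step 6: (2, -7, 28) + (+0, -1, +7) → (2, -8, 35)

(2, -8, 35)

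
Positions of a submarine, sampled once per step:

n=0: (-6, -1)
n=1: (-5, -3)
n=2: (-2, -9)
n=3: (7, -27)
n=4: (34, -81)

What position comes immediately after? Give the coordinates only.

(115, -243)

Step-to-step displacements: (+1, -2), (+3, -6), (+9, -18), (+27, -54); each is 3× the previous.
step 5: (34, -81) + (+81, -162) → (115, -243)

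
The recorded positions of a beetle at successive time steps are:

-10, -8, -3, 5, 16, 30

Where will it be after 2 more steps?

Successive displacements: +2, +5, +8, +11, +14 — each changes by +3.
step 6: 30 + 17 → 47
step 7: 47 + 20 → 67

67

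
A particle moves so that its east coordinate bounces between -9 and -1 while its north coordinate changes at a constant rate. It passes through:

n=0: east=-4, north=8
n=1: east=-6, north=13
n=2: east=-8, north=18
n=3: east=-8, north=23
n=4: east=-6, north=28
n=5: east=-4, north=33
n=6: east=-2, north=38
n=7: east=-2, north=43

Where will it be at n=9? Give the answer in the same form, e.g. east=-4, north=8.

The east coordinate reflects between -9 and -1, moving 2 per step.
  step 8: -2 → -4
  step 9: -4 → -6
The north coordinate changes by +5 each step: at step 9 it is 53.

east=-6, north=53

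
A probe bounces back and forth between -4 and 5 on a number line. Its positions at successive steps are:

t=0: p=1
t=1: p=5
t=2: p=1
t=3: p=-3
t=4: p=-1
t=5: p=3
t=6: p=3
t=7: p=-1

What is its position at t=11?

The value reflects between -4 and 5, moving 4 per step.
  step 8: -1 → -3
  step 9: -3 → 1
  step 10: 1 → 5
  step 11: 5 → 1

p=1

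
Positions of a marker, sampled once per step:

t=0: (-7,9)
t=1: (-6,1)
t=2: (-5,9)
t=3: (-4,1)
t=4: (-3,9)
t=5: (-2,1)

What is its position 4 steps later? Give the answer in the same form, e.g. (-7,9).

(2,1)

First: linear, +1 per step → 2 at step 9.
Second: cycles through 9, 1 every 2 steps. Step 9 lands at position 1 of the cycle → 1.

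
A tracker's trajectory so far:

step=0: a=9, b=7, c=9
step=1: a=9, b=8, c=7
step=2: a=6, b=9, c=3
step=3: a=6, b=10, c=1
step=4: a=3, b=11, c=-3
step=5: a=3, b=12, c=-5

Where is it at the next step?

Step-to-step displacements: (+0,+1,-2), (-3,+1,-4), (+0,+1,-2), (-3,+1,-4), (+0,+1,-2) — a repeating cycle of length 2.
step 6: apply (-3,+1,-4) → a=0, b=13, c=-9

a=0, b=13, c=-9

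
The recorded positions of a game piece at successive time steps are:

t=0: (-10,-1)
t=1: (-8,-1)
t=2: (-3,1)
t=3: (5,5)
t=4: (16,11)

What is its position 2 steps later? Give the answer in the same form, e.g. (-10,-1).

(47,29)

Successive displacements: (+2,+0), (+5,+2), (+8,+4), (+11,+6) — each changes by (+3,+2).
step 5: (16,11) + (+14,+8) → (30,19)
step 6: (30,19) + (+17,+10) → (47,29)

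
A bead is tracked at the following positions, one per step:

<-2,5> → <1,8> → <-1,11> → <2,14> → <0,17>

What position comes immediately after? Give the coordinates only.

<3,20>

Step-to-step displacements: <+3,+3>, <-2,+3>, <+3,+3>, <-2,+3> — a repeating cycle of length 2.
step 5: apply <+3,+3> → <3,20>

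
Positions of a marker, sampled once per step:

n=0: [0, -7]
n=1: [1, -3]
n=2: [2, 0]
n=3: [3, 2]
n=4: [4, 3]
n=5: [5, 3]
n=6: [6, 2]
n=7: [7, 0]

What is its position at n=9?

[9, -7]

Taking differences between consecutive positions: [+1, +4], [+1, +3], [+1, +2], [+1, +1], [+1, +0], [+1, -1], [+1, -2]. These grow by [+0, -1] each step.
step 8: [7, 0] + [+1, -3] → [8, -3]
step 9: [8, -3] + [+1, -4] → [9, -7]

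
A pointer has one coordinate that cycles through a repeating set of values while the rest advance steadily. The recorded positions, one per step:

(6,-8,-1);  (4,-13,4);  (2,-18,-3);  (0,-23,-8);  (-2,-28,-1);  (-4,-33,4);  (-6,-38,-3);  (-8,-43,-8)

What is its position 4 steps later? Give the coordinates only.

First: linear, -2 per step → -16 at step 11.
Second: linear, -5 per step → -63 at step 11.
Third: cycles through -1, 4, -3, -8 every 4 steps. Step 11 lands at position 3 of the cycle → -8.

(-16,-63,-8)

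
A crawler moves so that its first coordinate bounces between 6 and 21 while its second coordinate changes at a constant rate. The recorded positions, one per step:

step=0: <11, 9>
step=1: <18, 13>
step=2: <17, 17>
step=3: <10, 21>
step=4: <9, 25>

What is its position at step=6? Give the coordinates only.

<19, 33>

The first coordinate reflects between 6 and 21, moving 7 per step.
  step 5: 9 → 16
  step 6: 16 → 19
The second coordinate changes by +4 each step: at step 6 it is 33.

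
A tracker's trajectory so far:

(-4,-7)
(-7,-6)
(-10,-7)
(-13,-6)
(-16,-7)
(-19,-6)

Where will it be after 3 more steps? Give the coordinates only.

(-28,-7)

The first coordinate changes by -3 each step, so at step 8 it is -4 + 8·(-3) = -28.
The second coordinate repeats the cycle [-7, -6] with period 2; step 8 mod 2 = 0, giving -7.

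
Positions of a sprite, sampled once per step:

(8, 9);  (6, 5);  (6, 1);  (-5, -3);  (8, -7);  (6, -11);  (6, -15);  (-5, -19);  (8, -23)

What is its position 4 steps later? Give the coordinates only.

First: cycles through 8, 6, 6, -5 every 4 steps. Step 12 lands at position 0 of the cycle → 8.
Second: linear, -4 per step → -39 at step 12.

(8, -39)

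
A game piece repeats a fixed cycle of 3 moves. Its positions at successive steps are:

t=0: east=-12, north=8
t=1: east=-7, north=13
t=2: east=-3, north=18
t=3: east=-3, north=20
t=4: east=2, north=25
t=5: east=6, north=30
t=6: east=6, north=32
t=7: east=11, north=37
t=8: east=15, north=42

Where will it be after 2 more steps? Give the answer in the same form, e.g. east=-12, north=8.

east=20, north=49

Step-to-step displacements: (+5, +5), (+4, +5), (+0, +2), (+5, +5), (+4, +5), (+0, +2), (+5, +5), (+4, +5) — a repeating cycle of length 3.
step 9: apply (+0, +2) → east=15, north=44
step 10: apply (+5, +5) → east=20, north=49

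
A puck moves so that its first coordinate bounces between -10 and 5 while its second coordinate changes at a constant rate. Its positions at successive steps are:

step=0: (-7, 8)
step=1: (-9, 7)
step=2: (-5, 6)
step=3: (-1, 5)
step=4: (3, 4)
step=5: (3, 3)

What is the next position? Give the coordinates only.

The first coordinate reflects between -10 and 5, moving 4 per step.
  step 6: 3 → -1
The second coordinate changes by -1 each step: at step 6 it is 2.

(-1, 2)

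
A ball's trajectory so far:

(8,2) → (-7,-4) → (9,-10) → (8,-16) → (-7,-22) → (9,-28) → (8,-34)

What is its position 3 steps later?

First: cycles through 8, -7, 9 every 3 steps. Step 9 lands at position 0 of the cycle → 8.
Second: linear, -6 per step → -52 at step 9.

(8,-52)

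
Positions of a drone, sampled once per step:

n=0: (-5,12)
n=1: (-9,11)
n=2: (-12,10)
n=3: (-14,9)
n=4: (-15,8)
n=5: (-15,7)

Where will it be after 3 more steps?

Taking differences between consecutive positions: (-4,-1), (-3,-1), (-2,-1), (-1,-1), (+0,-1). These grow by (+1,+0) each step.
step 6: (-15,7) + (+1,-1) → (-14,6)
step 7: (-14,6) + (+2,-1) → (-12,5)
step 8: (-12,5) + (+3,-1) → (-9,4)

(-9,4)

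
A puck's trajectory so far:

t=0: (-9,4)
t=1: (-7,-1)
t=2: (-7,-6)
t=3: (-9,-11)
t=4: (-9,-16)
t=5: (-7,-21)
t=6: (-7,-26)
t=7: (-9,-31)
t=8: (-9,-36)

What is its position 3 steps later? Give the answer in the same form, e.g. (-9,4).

(-9,-51)

The first coordinate repeats the cycle [-9, -7, -7, -9] with period 4; step 11 mod 4 = 3, giving -9.
The second coordinate changes by -5 each step, so at step 11 it is 4 + 11·(-5) = -51.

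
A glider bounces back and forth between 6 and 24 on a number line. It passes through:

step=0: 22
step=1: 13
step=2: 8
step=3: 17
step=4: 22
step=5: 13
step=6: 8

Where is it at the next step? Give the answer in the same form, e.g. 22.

The value travels 9 per step and bounces off the walls at 6 and 24.
  step 7: 8 → 17

17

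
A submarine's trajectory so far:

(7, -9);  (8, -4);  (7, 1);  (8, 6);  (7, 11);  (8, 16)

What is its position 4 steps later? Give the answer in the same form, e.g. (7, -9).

The first coordinate repeats the cycle [7, 8] with period 2; step 9 mod 2 = 1, giving 8.
The second coordinate changes by +5 each step, so at step 9 it is -9 + 9·(5) = 36.

(8, 36)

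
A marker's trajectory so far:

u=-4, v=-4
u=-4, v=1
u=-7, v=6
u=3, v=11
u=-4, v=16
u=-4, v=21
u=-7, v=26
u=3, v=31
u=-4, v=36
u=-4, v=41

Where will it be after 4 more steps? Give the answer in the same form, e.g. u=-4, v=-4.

The u coordinate repeats the cycle [-4, -4, -7, 3] with period 4; step 13 mod 4 = 1, giving -4.
The v coordinate changes by +5 each step, so at step 13 it is -4 + 13·(5) = 61.

u=-4, v=61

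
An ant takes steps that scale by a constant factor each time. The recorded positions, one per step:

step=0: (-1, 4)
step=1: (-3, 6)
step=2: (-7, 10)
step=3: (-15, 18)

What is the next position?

(-31, 34)

The jumps are (-2, +2), (-4, +4), (-8, +8) — a geometric progression with ratio 2.
step 4: (-15, 18) + (-16, +16) → (-31, 34)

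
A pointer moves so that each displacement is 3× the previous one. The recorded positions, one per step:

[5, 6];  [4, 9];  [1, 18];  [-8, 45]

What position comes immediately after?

[-35, 126]

Step-to-step displacements: [-1, +3], [-3, +9], [-9, +27]; each is 3× the previous.
step 4: [-8, 45] + [-27, +81] → [-35, 126]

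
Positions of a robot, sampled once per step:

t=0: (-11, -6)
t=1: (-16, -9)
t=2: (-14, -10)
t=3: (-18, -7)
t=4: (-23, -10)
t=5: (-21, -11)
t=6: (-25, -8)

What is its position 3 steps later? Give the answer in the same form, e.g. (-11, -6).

(-32, -9)

Step-to-step displacements: (-5, -3), (+2, -1), (-4, +3), (-5, -3), (+2, -1), (-4, +3) — a repeating cycle of length 3.
step 7: apply (-5, -3) → (-30, -11)
step 8: apply (+2, -1) → (-28, -12)
step 9: apply (-4, +3) → (-32, -9)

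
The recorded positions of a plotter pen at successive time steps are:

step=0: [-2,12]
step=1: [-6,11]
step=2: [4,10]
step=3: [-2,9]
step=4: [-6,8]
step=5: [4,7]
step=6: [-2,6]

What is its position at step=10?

[-6,2]

The first coordinate repeats the cycle [-2, -6, 4] with period 3; step 10 mod 3 = 1, giving -6.
The second coordinate changes by -1 each step, so at step 10 it is 12 + 10·(-1) = 2.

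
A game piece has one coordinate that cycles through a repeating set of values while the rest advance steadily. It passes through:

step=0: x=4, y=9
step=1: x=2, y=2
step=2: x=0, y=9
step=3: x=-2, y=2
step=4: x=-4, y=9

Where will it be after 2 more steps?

X: linear, -2 per step → -8 at step 6.
Y: cycles through 9, 2 every 2 steps. Step 6 lands at position 0 of the cycle → 9.

x=-8, y=9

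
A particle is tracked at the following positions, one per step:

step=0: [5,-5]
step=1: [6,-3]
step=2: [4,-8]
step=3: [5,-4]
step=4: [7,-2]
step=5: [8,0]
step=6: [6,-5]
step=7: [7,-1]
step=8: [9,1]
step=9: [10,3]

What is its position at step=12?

Step-to-step displacements: [+1,+2], [-2,-5], [+1,+4], [+2,+2], [+1,+2], [-2,-5], [+1,+4], [+2,+2], [+1,+2] — a repeating cycle of length 4.
step 10: apply [-2,-5] → [8,-2]
step 11: apply [+1,+4] → [9,2]
step 12: apply [+2,+2] → [11,4]

[11,4]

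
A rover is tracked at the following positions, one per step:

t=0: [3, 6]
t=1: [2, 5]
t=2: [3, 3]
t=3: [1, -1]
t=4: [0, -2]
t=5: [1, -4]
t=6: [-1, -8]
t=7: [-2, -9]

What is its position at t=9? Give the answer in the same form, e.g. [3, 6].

[-3, -15]

Step-to-step displacements: [-1, -1], [+1, -2], [-2, -4], [-1, -1], [+1, -2], [-2, -4], [-1, -1] — a repeating cycle of length 3.
step 8: apply [+1, -2] → [-1, -11]
step 9: apply [-2, -4] → [-3, -15]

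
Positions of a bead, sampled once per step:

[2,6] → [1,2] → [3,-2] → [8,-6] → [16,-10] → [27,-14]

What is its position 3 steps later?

[78,-26]

Taking differences between consecutive positions: [-1,-4], [+2,-4], [+5,-4], [+8,-4], [+11,-4]. These grow by [+3,+0] each step.
step 6: [27,-14] + [+14,-4] → [41,-18]
step 7: [41,-18] + [+17,-4] → [58,-22]
step 8: [58,-22] + [+20,-4] → [78,-26]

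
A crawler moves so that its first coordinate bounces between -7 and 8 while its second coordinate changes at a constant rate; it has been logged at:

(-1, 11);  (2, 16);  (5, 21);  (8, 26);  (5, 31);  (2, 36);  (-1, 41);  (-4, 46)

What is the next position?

The first coordinate reflects between -7 and 8, moving 3 per step.
  step 8: -4 → -7
The second coordinate changes by +5 each step: at step 8 it is 51.

(-7, 51)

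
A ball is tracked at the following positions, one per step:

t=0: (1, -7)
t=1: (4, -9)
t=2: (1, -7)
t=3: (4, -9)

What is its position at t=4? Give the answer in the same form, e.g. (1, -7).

Consecutive displacements (+3, -2), (-3, +2), (+3, -2) scale by a factor of -1 each step.
step 4: (4, -9) + (-3, +2) → (1, -7)

(1, -7)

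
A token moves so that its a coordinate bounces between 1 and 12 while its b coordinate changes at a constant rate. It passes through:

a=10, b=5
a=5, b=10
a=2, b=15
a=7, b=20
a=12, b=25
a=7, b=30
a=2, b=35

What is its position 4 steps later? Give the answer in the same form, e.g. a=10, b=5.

a=4, b=55

The a coordinate reflects between 1 and 12, moving 5 per step.
  step 7: 2 → 5
  step 8: 5 → 10
  step 9: 10 → 9
  step 10: 9 → 4
The b coordinate changes by +5 each step: at step 10 it is 55.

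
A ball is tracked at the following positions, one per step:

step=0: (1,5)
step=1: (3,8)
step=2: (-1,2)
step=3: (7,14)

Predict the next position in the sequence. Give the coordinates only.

(-9,-10)

The jumps are (+2,+3), (-4,-6), (+8,+12) — a geometric progression with ratio -2.
step 4: (7,14) + (-16,-24) → (-9,-10)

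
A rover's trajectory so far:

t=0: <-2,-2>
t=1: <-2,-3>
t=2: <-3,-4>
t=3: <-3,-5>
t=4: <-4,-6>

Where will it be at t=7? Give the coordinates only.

<-5,-9>

The moves between consecutive positions are <+0,-1>, <-1,-1>, <+0,-1>, <-1,-1>; they repeat the 2-cycle [<+0,-1>, <-1,-1>].
step 5: apply <+0,-1> → <-4,-7>
step 6: apply <-1,-1> → <-5,-8>
step 7: apply <+0,-1> → <-5,-9>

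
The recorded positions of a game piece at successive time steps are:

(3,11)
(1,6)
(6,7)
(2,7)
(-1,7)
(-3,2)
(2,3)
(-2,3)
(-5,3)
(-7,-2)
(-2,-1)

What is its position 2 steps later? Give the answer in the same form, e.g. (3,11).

Step-to-step displacements: (-2,-5), (+5,+1), (-4,+0), (-3,+0), (-2,-5), (+5,+1), (-4,+0), (-3,+0), (-2,-5), (+5,+1) — a repeating cycle of length 4.
step 11: apply (-4,+0) → (-6,-1)
step 12: apply (-3,+0) → (-9,-1)

(-9,-1)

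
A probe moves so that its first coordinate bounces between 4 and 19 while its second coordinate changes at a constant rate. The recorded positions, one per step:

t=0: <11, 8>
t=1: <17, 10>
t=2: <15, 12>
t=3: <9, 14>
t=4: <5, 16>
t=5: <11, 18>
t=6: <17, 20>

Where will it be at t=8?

The first coordinate travels 6 per step and bounces off the walls at 4 and 19.
  step 7: 17 → 15
  step 8: 15 → 9
The second coordinate changes by +2 each step: at step 8 it is 24.

<9, 24>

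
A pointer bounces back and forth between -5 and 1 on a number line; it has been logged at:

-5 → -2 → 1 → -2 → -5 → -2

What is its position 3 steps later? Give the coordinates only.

-5

The value travels 3 per step and bounces off the walls at -5 and 1.
  step 6: -2 → 1
  step 7: 1 → -2
  step 8: -2 → -5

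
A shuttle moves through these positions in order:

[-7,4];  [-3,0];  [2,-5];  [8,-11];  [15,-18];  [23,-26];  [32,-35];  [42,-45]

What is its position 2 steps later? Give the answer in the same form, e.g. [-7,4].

First differences are [+4,-4], [+5,-5], [+6,-6], [+7,-7], [+8,-8], [+9,-9], [+10,-10]; their common second difference is [+1,-1] (constant acceleration).
step 8: [42,-45] + [+11,-11] → [53,-56]
step 9: [53,-56] + [+12,-12] → [65,-68]

[65,-68]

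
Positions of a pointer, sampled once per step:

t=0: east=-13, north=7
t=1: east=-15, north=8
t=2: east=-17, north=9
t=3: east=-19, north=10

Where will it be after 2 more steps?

east=-23, north=12

The position changes by (-2, +1) every step.
step 4: east=-19, north=10 + (-2, +1) → east=-21, north=11
step 5: east=-21, north=11 + (-2, +1) → east=-23, north=12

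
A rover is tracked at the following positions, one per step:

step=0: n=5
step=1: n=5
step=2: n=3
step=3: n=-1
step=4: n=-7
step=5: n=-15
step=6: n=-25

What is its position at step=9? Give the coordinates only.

Successive displacements: +0, -2, -4, -6, -8, -10 — each changes by -2.
step 7: -25 − 12 → n=-37
step 8: -37 − 14 → n=-51
step 9: -51 − 16 → n=-67

n=-67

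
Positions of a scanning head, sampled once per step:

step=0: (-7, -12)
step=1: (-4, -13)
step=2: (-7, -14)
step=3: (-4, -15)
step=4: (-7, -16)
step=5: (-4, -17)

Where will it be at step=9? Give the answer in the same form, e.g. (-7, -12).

First: cycles through -7, -4 every 2 steps. Step 9 lands at position 1 of the cycle → -4.
Second: linear, -1 per step → -21 at step 9.

(-4, -21)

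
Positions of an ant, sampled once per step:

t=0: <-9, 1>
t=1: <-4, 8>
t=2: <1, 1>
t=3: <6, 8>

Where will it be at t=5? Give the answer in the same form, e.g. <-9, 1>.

The first coordinate changes by +5 each step, so at step 5 it is -9 + 5·(5) = 16.
The second coordinate repeats the cycle [1, 8] with period 2; step 5 mod 2 = 1, giving 8.

<16, 8>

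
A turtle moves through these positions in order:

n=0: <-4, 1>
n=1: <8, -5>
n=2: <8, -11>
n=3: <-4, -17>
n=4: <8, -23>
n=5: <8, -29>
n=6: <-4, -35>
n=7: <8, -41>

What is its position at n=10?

First: cycles through -4, 8, 8 every 3 steps. Step 10 lands at position 1 of the cycle → 8.
Second: linear, -6 per step → -59 at step 10.

<8, -59>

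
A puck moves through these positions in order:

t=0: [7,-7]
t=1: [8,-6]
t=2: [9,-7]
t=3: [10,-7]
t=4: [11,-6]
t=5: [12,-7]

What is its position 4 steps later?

First: linear, +1 per step → 16 at step 9.
Second: cycles through -7, -6, -7 every 3 steps. Step 9 lands at position 0 of the cycle → -7.

[16,-7]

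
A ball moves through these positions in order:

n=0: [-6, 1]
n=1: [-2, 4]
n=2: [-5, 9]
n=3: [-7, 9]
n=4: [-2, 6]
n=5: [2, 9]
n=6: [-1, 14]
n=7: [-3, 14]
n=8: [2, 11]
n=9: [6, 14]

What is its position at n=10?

[3, 19]

Differencing gives [+4, +3], [-3, +5], [-2, +0], [+5, -3], [+4, +3], [-3, +5], [-2, +0], [+5, -3], [+4, +3]. This is the pattern [+4, +3], [-3, +5], [-2, +0], [+5, -3] repeated.
step 10: apply [-3, +5] → [3, 19]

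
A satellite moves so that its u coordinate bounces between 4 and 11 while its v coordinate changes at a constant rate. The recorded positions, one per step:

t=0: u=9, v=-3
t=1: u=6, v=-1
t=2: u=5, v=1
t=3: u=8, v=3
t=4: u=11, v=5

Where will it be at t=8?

The u coordinate travels 3 per step and bounces off the walls at 4 and 11.
  step 5: 11 → 8
  step 6: 8 → 5
  step 7: 5 → 6
  step 8: 6 → 9
The v coordinate changes by +2 each step: at step 8 it is 13.

u=9, v=13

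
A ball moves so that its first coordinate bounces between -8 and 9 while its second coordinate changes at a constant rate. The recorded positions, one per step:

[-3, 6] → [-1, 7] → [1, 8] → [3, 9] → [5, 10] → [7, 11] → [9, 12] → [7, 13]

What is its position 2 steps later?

[3, 15]

The first coordinate travels 2 per step and bounces off the walls at -8 and 9.
  step 8: 7 → 5
  step 9: 5 → 3
The second coordinate changes by +1 each step: at step 9 it is 15.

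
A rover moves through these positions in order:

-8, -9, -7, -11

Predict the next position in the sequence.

-3

Consecutive displacements -1, +2, -4 scale by a factor of -2 each step.
step 4: -11 + 8 → -3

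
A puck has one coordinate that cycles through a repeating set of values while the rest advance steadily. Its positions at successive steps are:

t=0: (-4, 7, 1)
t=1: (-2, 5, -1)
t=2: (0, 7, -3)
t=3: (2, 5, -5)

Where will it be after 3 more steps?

(8, 7, -11)

First: linear, +2 per step → 8 at step 6.
Second: cycles through 7, 5 every 2 steps. Step 6 lands at position 0 of the cycle → 7.
Third: linear, -2 per step → -11 at step 6.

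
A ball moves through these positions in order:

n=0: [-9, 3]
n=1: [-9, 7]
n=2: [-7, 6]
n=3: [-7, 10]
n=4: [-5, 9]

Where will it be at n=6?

[-3, 12]

Differencing gives [+0, +4], [+2, -1], [+0, +4], [+2, -1]. This is the pattern [+0, +4], [+2, -1] repeated.
step 5: apply [+0, +4] → [-5, 13]
step 6: apply [+2, -1] → [-3, 12]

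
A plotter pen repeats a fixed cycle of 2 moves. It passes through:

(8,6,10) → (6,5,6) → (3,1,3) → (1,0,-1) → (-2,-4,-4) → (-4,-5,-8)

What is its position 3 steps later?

Step-to-step displacements: (-2,-1,-4), (-3,-4,-3), (-2,-1,-4), (-3,-4,-3), (-2,-1,-4) — a repeating cycle of length 2.
step 6: apply (-3,-4,-3) → (-7,-9,-11)
step 7: apply (-2,-1,-4) → (-9,-10,-15)
step 8: apply (-3,-4,-3) → (-12,-14,-18)

(-12,-14,-18)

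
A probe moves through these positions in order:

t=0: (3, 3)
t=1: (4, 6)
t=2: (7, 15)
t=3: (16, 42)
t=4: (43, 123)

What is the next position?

Step-to-step displacements: (+1, +3), (+3, +9), (+9, +27), (+27, +81); each is 3× the previous.
step 5: (43, 123) + (+81, +243) → (124, 366)

(124, 366)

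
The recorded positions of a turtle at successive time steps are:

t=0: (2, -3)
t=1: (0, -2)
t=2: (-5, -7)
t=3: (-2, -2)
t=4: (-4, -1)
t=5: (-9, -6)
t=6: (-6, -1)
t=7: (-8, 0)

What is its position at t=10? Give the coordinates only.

Differencing gives (-2, +1), (-5, -5), (+3, +5), (-2, +1), (-5, -5), (+3, +5), (-2, +1). This is the pattern (-2, +1), (-5, -5), (+3, +5) repeated.
step 8: apply (-5, -5) → (-13, -5)
step 9: apply (+3, +5) → (-10, 0)
step 10: apply (-2, +1) → (-12, 1)

(-12, 1)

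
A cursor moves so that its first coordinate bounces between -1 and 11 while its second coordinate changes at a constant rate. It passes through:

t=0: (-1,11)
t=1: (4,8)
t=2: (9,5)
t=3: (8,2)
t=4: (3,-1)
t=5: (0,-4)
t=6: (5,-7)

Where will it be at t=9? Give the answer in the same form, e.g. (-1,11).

(2,-16)

The first coordinate reflects between -1 and 11, moving 5 per step.
  step 7: 5 → 10
  step 8: 10 → 7
  step 9: 7 → 2
The second coordinate changes by -3 each step: at step 9 it is -16.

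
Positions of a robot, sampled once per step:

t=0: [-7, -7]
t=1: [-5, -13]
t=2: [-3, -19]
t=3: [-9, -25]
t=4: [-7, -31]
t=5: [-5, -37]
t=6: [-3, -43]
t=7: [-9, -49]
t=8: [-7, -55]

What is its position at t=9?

The first coordinate repeats the cycle [-7, -5, -3, -9] with period 4; step 9 mod 4 = 1, giving -5.
The second coordinate changes by -6 each step, so at step 9 it is -7 + 9·(-6) = -61.

[-5, -61]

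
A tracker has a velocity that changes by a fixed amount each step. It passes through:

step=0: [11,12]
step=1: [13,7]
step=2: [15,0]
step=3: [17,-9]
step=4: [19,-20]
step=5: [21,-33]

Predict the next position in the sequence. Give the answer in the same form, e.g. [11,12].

First differences are [+2,-5], [+2,-7], [+2,-9], [+2,-11], [+2,-13]; their common second difference is [+0,-2] (constant acceleration).
step 6: [21,-33] + [+2,-15] → [23,-48]

[23,-48]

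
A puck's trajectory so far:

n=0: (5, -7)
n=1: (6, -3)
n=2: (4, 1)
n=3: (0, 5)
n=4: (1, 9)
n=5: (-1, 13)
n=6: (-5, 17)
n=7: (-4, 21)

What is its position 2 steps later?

Differencing gives (+1, +4), (-2, +4), (-4, +4), (+1, +4), (-2, +4), (-4, +4), (+1, +4). This is the pattern (+1, +4), (-2, +4), (-4, +4) repeated.
step 8: apply (-2, +4) → (-6, 25)
step 9: apply (-4, +4) → (-10, 29)

(-10, 29)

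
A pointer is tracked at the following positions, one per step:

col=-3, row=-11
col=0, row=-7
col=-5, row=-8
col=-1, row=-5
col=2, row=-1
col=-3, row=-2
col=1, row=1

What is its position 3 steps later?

col=3, row=7

The moves between consecutive positions are (+3, +4), (-5, -1), (+4, +3), (+3, +4), (-5, -1), (+4, +3); they repeat the 3-cycle [(+3, +4), (-5, -1), (+4, +3)].
step 7: apply (+3, +4) → col=4, row=5
step 8: apply (-5, -1) → col=-1, row=4
step 9: apply (+4, +3) → col=3, row=7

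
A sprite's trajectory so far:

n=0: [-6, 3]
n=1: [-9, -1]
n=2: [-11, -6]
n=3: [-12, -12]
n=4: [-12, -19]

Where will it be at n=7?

Successive displacements: [-3, -4], [-2, -5], [-1, -6], [+0, -7] — each changes by [+1, -1].
step 5: [-12, -19] + [+1, -8] → [-11, -27]
step 6: [-11, -27] + [+2, -9] → [-9, -36]
step 7: [-9, -36] + [+3, -10] → [-6, -46]

[-6, -46]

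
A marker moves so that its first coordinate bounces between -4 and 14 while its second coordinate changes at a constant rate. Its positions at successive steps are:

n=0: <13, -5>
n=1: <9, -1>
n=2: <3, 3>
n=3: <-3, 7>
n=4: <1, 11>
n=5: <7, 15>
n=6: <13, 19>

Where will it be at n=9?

The first coordinate travels 6 per step and bounces off the walls at -4 and 14.
  step 7: 13 → 9
  step 8: 9 → 3
  step 9: 3 → -3
The second coordinate changes by +4 each step: at step 9 it is 31.

<-3, 31>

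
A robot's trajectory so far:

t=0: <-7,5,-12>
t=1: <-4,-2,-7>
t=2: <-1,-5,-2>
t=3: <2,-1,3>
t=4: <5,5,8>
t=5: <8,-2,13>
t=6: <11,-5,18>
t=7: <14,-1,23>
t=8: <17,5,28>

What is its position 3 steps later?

First: linear, +3 per step → 26 at step 11.
Second: cycles through 5, -2, -5, -1 every 4 steps. Step 11 lands at position 3 of the cycle → -1.
Third: linear, +5 per step → 43 at step 11.

<26,-1,43>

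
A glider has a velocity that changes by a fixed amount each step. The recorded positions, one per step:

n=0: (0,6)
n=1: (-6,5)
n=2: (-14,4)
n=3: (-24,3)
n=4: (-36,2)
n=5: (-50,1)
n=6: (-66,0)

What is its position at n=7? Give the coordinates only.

Taking differences between consecutive positions: (-6,-1), (-8,-1), (-10,-1), (-12,-1), (-14,-1), (-16,-1). These grow by (-2,+0) each step.
step 7: (-66,0) + (-18,-1) → (-84,-1)

(-84,-1)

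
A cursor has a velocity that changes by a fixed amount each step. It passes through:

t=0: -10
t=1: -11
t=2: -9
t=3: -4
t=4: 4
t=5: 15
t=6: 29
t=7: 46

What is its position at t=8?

66

Successive displacements: -1, +2, +5, +8, +11, +14, +17 — each changes by +3.
step 8: 46 + 20 → 66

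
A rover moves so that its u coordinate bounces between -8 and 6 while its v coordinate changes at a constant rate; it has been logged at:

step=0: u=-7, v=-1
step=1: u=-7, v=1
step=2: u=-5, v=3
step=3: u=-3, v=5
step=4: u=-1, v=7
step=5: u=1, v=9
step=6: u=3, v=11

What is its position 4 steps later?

u=1, v=19

The u coordinate reflects between -8 and 6, moving 2 per step.
  step 7: 3 → 5
  step 8: 5 → 5
  step 9: 5 → 3
  step 10: 3 → 1
The v coordinate changes by +2 each step: at step 10 it is 19.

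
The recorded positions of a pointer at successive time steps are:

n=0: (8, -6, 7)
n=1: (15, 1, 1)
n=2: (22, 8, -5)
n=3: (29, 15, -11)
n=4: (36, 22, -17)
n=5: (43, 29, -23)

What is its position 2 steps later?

The position changes by (+7, +7, -6) every step.
step 6: (43, 29, -23) + (+7, +7, -6) → (50, 36, -29)
step 7: (50, 36, -29) + (+7, +7, -6) → (57, 43, -35)

(57, 43, -35)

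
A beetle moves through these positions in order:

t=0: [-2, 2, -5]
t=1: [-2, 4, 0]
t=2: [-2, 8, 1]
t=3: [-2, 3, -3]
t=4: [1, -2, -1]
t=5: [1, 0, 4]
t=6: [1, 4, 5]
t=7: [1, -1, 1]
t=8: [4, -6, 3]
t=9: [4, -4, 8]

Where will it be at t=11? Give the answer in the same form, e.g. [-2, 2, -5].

[4, -5, 5]

Differencing gives [+0, +2, +5], [+0, +4, +1], [+0, -5, -4], [+3, -5, +2], [+0, +2, +5], [+0, +4, +1], [+0, -5, -4], [+3, -5, +2], [+0, +2, +5]. This is the pattern [+0, +2, +5], [+0, +4, +1], [+0, -5, -4], [+3, -5, +2] repeated.
step 10: apply [+0, +4, +1] → [4, 0, 9]
step 11: apply [+0, -5, -4] → [4, -5, 5]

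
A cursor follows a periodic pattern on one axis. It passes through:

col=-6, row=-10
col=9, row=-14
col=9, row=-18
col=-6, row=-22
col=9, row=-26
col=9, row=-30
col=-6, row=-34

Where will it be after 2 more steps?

The col coordinate repeats the cycle [-6, 9, 9] with period 3; step 8 mod 3 = 2, giving 9.
The row coordinate changes by -4 each step, so at step 8 it is -10 + 8·(-4) = -42.

col=9, row=-42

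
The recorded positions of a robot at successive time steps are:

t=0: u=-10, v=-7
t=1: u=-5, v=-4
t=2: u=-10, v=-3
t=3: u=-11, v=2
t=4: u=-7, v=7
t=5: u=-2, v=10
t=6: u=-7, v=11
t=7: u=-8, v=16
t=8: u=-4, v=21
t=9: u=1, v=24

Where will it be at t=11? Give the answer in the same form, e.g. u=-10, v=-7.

u=-5, v=30

The moves between consecutive positions are (+5, +3), (-5, +1), (-1, +5), (+4, +5), (+5, +3), (-5, +1), (-1, +5), (+4, +5), (+5, +3); they repeat the 4-cycle [(+5, +3), (-5, +1), (-1, +5), (+4, +5)].
step 10: apply (-5, +1) → u=-4, v=25
step 11: apply (-1, +5) → u=-5, v=30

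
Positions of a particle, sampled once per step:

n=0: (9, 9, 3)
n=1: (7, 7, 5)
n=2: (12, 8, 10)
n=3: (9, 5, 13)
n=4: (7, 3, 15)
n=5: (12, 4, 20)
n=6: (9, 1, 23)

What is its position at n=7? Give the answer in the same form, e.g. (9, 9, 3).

(7, -1, 25)

Differencing gives (-2, -2, +2), (+5, +1, +5), (-3, -3, +3), (-2, -2, +2), (+5, +1, +5), (-3, -3, +3). This is the pattern (-2, -2, +2), (+5, +1, +5), (-3, -3, +3) repeated.
step 7: apply (-2, -2, +2) → (7, -1, 25)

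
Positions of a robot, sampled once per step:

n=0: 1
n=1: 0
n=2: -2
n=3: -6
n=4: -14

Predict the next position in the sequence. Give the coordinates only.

-30

Consecutive displacements -1, -2, -4, -8 scale by a factor of 2 each step.
step 5: -14 − 16 → -30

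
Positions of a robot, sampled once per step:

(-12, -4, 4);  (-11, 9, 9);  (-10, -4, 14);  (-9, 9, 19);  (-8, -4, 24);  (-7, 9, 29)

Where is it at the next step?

(-6, -4, 34)

The first coordinate changes by +1 each step, so at step 6 it is -12 + 6·(1) = -6.
The second coordinate repeats the cycle [-4, 9] with period 2; step 6 mod 2 = 0, giving -4.
The third coordinate changes by +5 each step, so at step 6 it is 4 + 6·(5) = 34.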